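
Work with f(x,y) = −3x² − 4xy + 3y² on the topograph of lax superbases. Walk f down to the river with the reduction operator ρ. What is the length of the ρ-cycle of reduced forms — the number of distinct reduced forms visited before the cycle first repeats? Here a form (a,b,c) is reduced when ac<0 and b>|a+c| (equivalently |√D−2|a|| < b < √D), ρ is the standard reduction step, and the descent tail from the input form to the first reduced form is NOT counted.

D = 52, ⌊√D⌋ = 7
descent: ρ → (3,4,-3)  [lands on river]
river: ρ → (-3,2,4)
river: ρ → (4,6,-1)
river: ρ → (-1,6,4)
river: ρ → (4,2,-3)
river: ρ → (-3,4,3)
river: ρ → (3,2,-4)
river: ρ → (-4,6,1)
river: ρ → (1,6,-4)
river: ρ → (-4,2,3)
ρ-cycle length = 10 (tail of 1 descent step not counted)

10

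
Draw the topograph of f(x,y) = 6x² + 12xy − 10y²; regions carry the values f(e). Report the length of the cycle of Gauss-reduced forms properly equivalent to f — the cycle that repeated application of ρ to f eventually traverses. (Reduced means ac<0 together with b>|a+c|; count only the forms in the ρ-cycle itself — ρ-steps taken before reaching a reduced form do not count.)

D = 384, ⌊√D⌋ = 19
river: ρ → (-10,8,8)
river: ρ → (8,8,-10)
river: ρ → (-10,12,6)
river: ρ → (6,12,-10)
ρ-cycle length = 4 (tail of 0 descent steps not counted)

4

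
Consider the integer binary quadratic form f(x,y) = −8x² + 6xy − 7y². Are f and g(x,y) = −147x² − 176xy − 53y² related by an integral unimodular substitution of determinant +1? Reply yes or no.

D₁ = -188, D₂ = -188
f is negative-definite; reduce −f:
−f: flip: (8,-6,7)→(7,6,8)
−f: reduced (well bottom): (7,6,8) with a≤c, −a<b≤a
flip sign back: reduced form of f is (-7,-6,-8)
g is negative-definite; reduce −g:
−g: translate: b→-118 (≡176 mod 294), so (147,176,53)→(147,-118,24)
−g: flip: (147,-118,24)→(24,118,147)
−g: translate: b→22 (≡118 mod 48), so (24,118,147)→(24,22,7)
−g: flip: (24,22,7)→(7,-22,24)
−g: translate: b→6 (≡-22 mod 14), so (7,-22,24)→(7,6,8)
−g: reduced (well bottom): (7,6,8) with a≤c, −a<b≤a
flip sign back: reduced form of g is (-7,-6,-8)
reduced forms (-7, -6, -8) vs (-7, -6, -8) ⇒ equivalent

yes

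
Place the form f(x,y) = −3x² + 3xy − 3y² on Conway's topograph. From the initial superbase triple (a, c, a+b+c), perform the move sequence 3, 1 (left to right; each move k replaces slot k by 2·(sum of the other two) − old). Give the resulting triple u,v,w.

start (-3,-3,-3) = (f(1,0),f(0,1),f(1,1))
replace slot 3: 2·((-3)+(-3)) − (-3) = -9 → (-3,-3,-9)
replace slot 1: 2·((-3)+(-9)) − (-3) = -21 → (-21,-3,-9)

-21,-3,-9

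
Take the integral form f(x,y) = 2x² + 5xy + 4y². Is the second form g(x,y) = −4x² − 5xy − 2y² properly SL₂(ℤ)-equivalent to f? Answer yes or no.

D₁ = -7, D₂ = -7
f: translate: b→1 (≡5 mod 4), so (2,5,4)→(2,1,1)
f: flip: (2,1,1)→(1,-1,2)
f: translate: b→1 (≡-1 mod 2), so (1,-1,2)→(1,1,2)
f: reduced (well bottom): (1,1,2) with a≤c, −a<b≤a
g is negative-definite; reduce −g:
−g: translate: b→-3 (≡5 mod 8), so (4,5,2)→(4,-3,1)
−g: flip: (4,-3,1)→(1,3,4)
−g: translate: b→1 (≡3 mod 2), so (1,3,4)→(1,1,2)
−g: reduced (well bottom): (1,1,2) with a≤c, −a<b≤a
flip sign back: reduced form of g is (-1,-1,-2)
reduced forms (1, 1, 2) vs (-1, -1, -2) ⇒ inequivalent

no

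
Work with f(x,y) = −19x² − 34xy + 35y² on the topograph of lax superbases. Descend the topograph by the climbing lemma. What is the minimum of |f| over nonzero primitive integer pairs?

descent: ρ → (35,34,-19)  [lands on river]
river: ρ → (-19,42,27)
river: ρ → (27,12,-34)
river: ρ → (-34,56,5)
river: ρ → (5,54,-45)
river: ρ → (-45,36,14)
river: ρ → (14,48,-27)
river: ρ → (-27,60,2)
river: ρ → (2,60,-27)
river: ρ → (-27,48,14)
river: ρ → (14,36,-45)
river: ρ → (-45,54,5)
river: ρ → (5,56,-34)
river: ρ → (-34,12,27)
river: ρ → (27,42,-19)
river: ρ → (-19,34,35)
river: ρ → (35,36,-18)
river: ρ → (-18,36,35)
closes: descent 1, river 18
min |a| on river = 2

2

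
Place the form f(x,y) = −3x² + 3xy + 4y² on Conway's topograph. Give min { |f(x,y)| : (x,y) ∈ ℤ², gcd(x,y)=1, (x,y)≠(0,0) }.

river: ρ → (4,5,-2)
river: ρ → (-2,7,1)
river: ρ → (1,7,-2)
river: ρ → (-2,5,4)
river: ρ → (4,3,-3)
river: ρ → (-3,3,4)
closes: descent 0, river 6
min |a| on river = 1

1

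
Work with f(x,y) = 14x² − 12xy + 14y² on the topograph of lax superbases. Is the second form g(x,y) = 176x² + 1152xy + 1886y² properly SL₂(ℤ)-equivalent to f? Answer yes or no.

D₁ = -640, D₂ = -640
f: flip: (14,-12,14)→(14,12,14)
f: reduced (well bottom): (14,12,14) with a≤c, −a<b≤a
g: translate: b→96 (≡1152 mod 352), so (176,1152,1886)→(176,96,14)
g: flip: (176,96,14)→(14,-96,176)
g: translate: b→-12 (≡-96 mod 28), so (14,-96,176)→(14,-12,14)
g: flip: (14,-12,14)→(14,12,14)
g: reduced (well bottom): (14,12,14) with a≤c, −a<b≤a
reduced forms (14, 12, 14) vs (14, 12, 14) ⇒ equivalent

yes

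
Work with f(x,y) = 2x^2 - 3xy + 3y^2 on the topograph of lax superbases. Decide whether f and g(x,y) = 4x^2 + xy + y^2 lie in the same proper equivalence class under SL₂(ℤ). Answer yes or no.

D₁ = -15, D₂ = -15
f: translate: b→1 (≡-3 mod 4), so (2,-3,3)→(2,1,2)
f: reduced (well bottom): (2,1,2) with a≤c, −a<b≤a
g: flip: (4,1,1)→(1,-1,4)
g: translate: b→1 (≡-1 mod 2), so (1,-1,4)→(1,1,4)
g: reduced (well bottom): (1,1,4) with a≤c, −a<b≤a
reduced forms (2, 1, 2) vs (1, 1, 4) ⇒ inequivalent

no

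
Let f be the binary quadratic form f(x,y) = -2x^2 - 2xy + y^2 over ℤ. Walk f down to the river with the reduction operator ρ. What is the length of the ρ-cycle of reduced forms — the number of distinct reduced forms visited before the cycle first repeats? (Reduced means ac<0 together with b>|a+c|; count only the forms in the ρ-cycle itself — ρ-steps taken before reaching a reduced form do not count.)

D = 12, ⌊√D⌋ = 3
descent: ρ → (1,2,-2)  [lands on river]
river: ρ → (-2,2,1)
ρ-cycle length = 2 (tail of 1 descent step not counted)

2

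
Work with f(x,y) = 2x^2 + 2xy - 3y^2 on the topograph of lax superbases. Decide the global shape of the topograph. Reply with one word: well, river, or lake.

D = b²−4ac = 2² − 4·2·(-3) = 28
D > 0 non-square ⇒ indefinite ⇒ periodic river

river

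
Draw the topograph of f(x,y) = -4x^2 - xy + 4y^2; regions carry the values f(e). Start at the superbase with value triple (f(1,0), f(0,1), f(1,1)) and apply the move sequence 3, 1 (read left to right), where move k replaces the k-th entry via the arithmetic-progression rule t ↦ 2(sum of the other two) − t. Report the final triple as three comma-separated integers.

start (-4,4,-1) = (f(1,0),f(0,1),f(1,1))
replace slot 3: 2·((-4)+4) − (-1) = 1 → (-4,4,1)
replace slot 1: 2·(4+1) − (-4) = 14 → (14,4,1)

14,4,1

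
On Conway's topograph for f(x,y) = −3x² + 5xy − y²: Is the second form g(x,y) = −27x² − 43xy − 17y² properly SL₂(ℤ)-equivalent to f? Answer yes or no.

D₁ = 13, D₂ = 13
river cycle of f (length 2): (-1, 3, 1), (1, 3, -1)
river cycle of g (length 2): (-1, 3, 1), (1, 3, -1)
cycles coincide ⇒ equivalent

yes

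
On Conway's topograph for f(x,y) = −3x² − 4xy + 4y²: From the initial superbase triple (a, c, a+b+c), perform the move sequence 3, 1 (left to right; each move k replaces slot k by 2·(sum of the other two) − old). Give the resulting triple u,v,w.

start (-3,4,-3) = (f(1,0),f(0,1),f(1,1))
replace slot 3: 2·((-3)+4) − (-3) = 5 → (-3,4,5)
replace slot 1: 2·(4+5) − (-3) = 21 → (21,4,5)

21,4,5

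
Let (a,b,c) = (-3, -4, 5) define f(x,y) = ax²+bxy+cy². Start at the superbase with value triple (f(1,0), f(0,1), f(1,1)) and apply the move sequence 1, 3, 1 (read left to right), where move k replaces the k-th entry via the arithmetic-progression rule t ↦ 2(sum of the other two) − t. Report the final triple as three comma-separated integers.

start (-3,5,-2) = (f(1,0),f(0,1),f(1,1))
replace slot 1: 2·(5+(-2)) − (-3) = 9 → (9,5,-2)
replace slot 3: 2·(9+5) − (-2) = 30 → (9,5,30)
replace slot 1: 2·(5+30) − 9 = 61 → (61,5,30)

61,5,30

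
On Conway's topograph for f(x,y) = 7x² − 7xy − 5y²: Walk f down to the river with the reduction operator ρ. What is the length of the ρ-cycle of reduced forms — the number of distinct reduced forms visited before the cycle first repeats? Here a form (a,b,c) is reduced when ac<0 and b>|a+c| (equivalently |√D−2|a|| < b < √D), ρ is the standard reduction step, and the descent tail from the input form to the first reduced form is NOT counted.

D = 189, ⌊√D⌋ = 13
descent: ρ → (-5,7,7)  [lands on river]
river: ρ → (7,7,-5)
river: ρ → (-5,13,1)
river: ρ → (1,13,-5)
ρ-cycle length = 4 (tail of 1 descent step not counted)

4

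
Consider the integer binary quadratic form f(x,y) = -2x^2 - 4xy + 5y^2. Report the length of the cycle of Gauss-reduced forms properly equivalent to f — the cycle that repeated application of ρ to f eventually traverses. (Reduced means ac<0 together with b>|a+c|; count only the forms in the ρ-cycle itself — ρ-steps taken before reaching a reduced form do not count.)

D = 56, ⌊√D⌋ = 7
descent: ρ → (5,4,-2)  [lands on river]
river: ρ → (-2,4,5)
river: ρ → (5,6,-1)
river: ρ → (-1,6,5)
ρ-cycle length = 4 (tail of 1 descent step not counted)

4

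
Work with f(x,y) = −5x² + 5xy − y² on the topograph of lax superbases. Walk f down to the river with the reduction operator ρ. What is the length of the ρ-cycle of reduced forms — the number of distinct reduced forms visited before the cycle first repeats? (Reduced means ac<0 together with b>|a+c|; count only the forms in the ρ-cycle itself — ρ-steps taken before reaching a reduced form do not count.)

D = 5, ⌊√D⌋ = 2
descent: ρ → (-1,1,1)  [lands on river]
river: ρ → (1,1,-1)
ρ-cycle length = 2 (tail of 1 descent step not counted)

2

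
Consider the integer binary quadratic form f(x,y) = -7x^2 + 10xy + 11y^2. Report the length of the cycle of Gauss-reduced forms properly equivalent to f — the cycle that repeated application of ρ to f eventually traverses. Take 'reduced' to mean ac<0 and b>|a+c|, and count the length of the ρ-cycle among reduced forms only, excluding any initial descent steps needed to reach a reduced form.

D = 408, ⌊√D⌋ = 20
river: ρ → (11,12,-6)
river: ρ → (-6,12,11)
river: ρ → (11,10,-7)
river: ρ → (-7,18,3)
river: ρ → (3,18,-7)
river: ρ → (-7,10,11)
ρ-cycle length = 6 (tail of 0 descent steps not counted)

6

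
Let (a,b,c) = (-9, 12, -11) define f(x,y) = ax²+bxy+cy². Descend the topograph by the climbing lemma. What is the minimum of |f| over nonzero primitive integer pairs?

translate: b→6 (≡-12 mod 18), so (9,-12,11)→(9,6,8)
flip: (9,6,8)→(8,-6,9)
reduced (well bottom): (8,-6,9) with a≤c, −a<b≤a
well minimum |f| = |-8| = 8 (negative-definite)

8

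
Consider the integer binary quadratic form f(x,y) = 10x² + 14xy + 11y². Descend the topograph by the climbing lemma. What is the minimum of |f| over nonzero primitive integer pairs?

translate: b→-6 (≡14 mod 20), so (10,14,11)→(10,-6,7)
flip: (10,-6,7)→(7,6,10)
reduced (well bottom): (7,6,10) with a≤c, −a<b≤a
well minimum = a = 7

7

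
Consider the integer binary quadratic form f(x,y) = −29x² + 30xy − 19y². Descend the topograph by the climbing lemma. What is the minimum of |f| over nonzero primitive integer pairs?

translate: b→28 (≡-30 mod 58), so (29,-30,19)→(29,28,18)
flip: (29,28,18)→(18,-28,29)
translate: b→8 (≡-28 mod 36), so (18,-28,29)→(18,8,19)
reduced (well bottom): (18,8,19) with a≤c, −a<b≤a
well minimum |f| = |-18| = 18 (negative-definite)

18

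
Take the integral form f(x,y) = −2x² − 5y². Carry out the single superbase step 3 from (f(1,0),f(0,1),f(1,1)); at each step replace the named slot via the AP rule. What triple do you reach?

start (-2,-5,-7) = (f(1,0),f(0,1),f(1,1))
replace slot 3: 2·((-2)+(-5)) − (-7) = -7 → (-2,-5,-7)

-2,-5,-7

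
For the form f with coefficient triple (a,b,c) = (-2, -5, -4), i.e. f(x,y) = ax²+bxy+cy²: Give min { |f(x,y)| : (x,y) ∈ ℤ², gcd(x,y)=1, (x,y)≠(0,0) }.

translate: b→1 (≡5 mod 4), so (2,5,4)→(2,1,1)
flip: (2,1,1)→(1,-1,2)
translate: b→1 (≡-1 mod 2), so (1,-1,2)→(1,1,2)
reduced (well bottom): (1,1,2) with a≤c, −a<b≤a
well minimum |f| = |-1| = 1 (negative-definite)

1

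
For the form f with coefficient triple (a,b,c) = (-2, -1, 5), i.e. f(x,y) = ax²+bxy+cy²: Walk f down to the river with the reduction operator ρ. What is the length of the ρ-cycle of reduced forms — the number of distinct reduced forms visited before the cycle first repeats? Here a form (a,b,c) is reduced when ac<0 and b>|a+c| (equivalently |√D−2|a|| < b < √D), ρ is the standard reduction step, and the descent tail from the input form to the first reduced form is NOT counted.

D = 41, ⌊√D⌋ = 6
descent: ρ → (5,1,-2)
descent: ρ → (-2,3,4)  [lands on river]
river: ρ → (4,5,-1)
river: ρ → (-1,5,4)
river: ρ → (4,3,-2)
river: ρ → (-2,5,2)
river: ρ → (2,3,-4)
river: ρ → (-4,5,1)
river: ρ → (1,5,-4)
river: ρ → (-4,3,2)
river: ρ → (2,5,-2)
ρ-cycle length = 10 (tail of 2 descent steps not counted)

10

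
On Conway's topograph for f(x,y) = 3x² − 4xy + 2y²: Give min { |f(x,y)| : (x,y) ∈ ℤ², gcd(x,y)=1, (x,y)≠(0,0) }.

translate: b→2 (≡-4 mod 6), so (3,-4,2)→(3,2,1)
flip: (3,2,1)→(1,-2,3)
translate: b→0 (≡-2 mod 2), so (1,-2,3)→(1,0,2)
reduced (well bottom): (1,0,2) with a≤c, −a<b≤a
well minimum = a = 1

1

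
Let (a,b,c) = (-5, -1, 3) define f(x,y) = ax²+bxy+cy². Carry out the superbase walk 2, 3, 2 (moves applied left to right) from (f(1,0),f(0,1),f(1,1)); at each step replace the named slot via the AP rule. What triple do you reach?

start (-5,3,-3) = (f(1,0),f(0,1),f(1,1))
replace slot 2: 2·((-5)+(-3)) − 3 = -19 → (-5,-19,-3)
replace slot 3: 2·((-5)+(-19)) − (-3) = -45 → (-5,-19,-45)
replace slot 2: 2·((-5)+(-45)) − (-19) = -81 → (-5,-81,-45)

-5,-81,-45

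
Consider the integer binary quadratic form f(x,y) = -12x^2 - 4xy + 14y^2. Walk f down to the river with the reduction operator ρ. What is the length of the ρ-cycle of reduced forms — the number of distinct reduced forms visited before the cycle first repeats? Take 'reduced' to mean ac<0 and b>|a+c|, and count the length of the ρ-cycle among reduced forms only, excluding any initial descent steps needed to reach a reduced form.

D = 688, ⌊√D⌋ = 26
descent: ρ → (14,4,-12)  [lands on river]
river: ρ → (-12,20,6)
river: ρ → (6,16,-18)
river: ρ → (-18,20,4)
river: ρ → (4,20,-18)
river: ρ → (-18,16,6)
river: ρ → (6,20,-12)
river: ρ → (-12,4,14)
river: ρ → (14,24,-2)
river: ρ → (-2,24,14)
ρ-cycle length = 10 (tail of 1 descent step not counted)

10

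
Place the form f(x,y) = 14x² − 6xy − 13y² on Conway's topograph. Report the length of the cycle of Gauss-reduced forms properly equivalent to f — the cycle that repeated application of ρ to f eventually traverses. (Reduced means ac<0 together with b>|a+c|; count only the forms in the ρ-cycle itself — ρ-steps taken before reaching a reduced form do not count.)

D = 764, ⌊√D⌋ = 27
descent: ρ → (-13,6,14)  [lands on river]
river: ρ → (14,22,-5)
river: ρ → (-5,18,22)
river: ρ → (22,26,-1)
river: ρ → (-1,26,22)
river: ρ → (22,18,-5)
river: ρ → (-5,22,14)
river: ρ → (14,6,-13)
river: ρ → (-13,20,7)
river: ρ → (7,22,-10)
river: ρ → (-10,18,11)
river: ρ → (11,26,-2)
river: ρ → (-2,26,11)
river: ρ → (11,18,-10)
river: ρ → (-10,22,7)
river: ρ → (7,20,-13)
ρ-cycle length = 16 (tail of 1 descent step not counted)

16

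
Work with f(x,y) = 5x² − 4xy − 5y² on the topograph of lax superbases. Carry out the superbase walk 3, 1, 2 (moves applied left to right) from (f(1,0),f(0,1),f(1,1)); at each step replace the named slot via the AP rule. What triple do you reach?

start (5,-5,-4) = (f(1,0),f(0,1),f(1,1))
replace slot 3: 2·(5+(-5)) − (-4) = 4 → (5,-5,4)
replace slot 1: 2·((-5)+4) − 5 = -7 → (-7,-5,4)
replace slot 2: 2·((-7)+4) − (-5) = -1 → (-7,-1,4)

-7,-1,4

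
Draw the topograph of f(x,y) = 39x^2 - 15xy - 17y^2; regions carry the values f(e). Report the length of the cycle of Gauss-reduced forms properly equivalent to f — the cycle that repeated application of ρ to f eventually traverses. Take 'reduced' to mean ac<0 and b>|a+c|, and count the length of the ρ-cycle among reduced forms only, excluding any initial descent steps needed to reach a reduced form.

D = 2877, ⌊√D⌋ = 53
descent: ρ → (-17,49,7)  [lands on river]
river: ρ → (7,49,-17)
river: ρ → (-17,53,1)
river: ρ → (1,53,-17)
ρ-cycle length = 4 (tail of 1 descent step not counted)

4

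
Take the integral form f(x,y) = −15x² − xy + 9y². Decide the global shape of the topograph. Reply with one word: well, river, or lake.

D = b²−4ac = (-1)² − 4·(-15)·9 = 541
D > 0 non-square ⇒ indefinite ⇒ periodic river

river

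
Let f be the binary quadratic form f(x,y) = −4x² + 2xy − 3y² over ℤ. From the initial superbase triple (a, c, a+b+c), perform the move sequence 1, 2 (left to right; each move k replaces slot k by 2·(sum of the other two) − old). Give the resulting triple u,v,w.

start (-4,-3,-5) = (f(1,0),f(0,1),f(1,1))
replace slot 1: 2·((-3)+(-5)) − (-4) = -12 → (-12,-3,-5)
replace slot 2: 2·((-12)+(-5)) − (-3) = -31 → (-12,-31,-5)

-12,-31,-5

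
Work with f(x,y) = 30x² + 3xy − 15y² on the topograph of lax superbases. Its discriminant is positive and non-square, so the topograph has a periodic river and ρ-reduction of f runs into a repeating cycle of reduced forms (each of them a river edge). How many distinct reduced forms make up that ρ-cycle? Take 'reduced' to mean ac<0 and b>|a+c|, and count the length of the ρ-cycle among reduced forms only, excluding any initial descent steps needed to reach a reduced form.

D = 1809, ⌊√D⌋ = 42
descent: ρ → (-15,27,18)  [lands on river]
river: ρ → (18,9,-24)
river: ρ → (-24,39,3)
river: ρ → (3,39,-24)
river: ρ → (-24,9,18)
river: ρ → (18,27,-15)
river: ρ → (-15,33,12)
river: ρ → (12,39,-6)
river: ρ → (-6,33,30)
river: ρ → (30,27,-9)
river: ρ → (-9,27,30)
river: ρ → (30,33,-6)
river: ρ → (-6,39,12)
river: ρ → (12,33,-15)
ρ-cycle length = 14 (tail of 1 descent step not counted)

14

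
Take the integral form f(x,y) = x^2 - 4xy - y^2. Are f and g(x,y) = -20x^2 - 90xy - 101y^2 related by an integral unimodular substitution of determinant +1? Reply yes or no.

D₁ = 20, D₂ = 20
river cycle of f (length 2): (-1, 4, 1), (1, 4, -1)
river cycle of g (length 2): (-1, 4, 1), (1, 4, -1)
cycles coincide ⇒ equivalent

yes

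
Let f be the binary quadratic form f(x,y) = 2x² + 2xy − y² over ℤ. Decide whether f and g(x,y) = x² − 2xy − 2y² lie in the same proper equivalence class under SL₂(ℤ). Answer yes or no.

D₁ = 12, D₂ = 12
river cycle of f (length 2): (-1, 2, 2), (2, 2, -1)
river cycle of g (length 2): (-2, 2, 1), (1, 2, -2)
cycles differ ⇒ inequivalent

no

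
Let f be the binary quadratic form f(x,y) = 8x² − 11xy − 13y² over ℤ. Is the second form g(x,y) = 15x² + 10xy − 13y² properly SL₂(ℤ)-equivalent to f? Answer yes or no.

D₁ = 537, D₂ = 880
discriminants differ ⇒ not SL₂(ℤ)-equivalent

no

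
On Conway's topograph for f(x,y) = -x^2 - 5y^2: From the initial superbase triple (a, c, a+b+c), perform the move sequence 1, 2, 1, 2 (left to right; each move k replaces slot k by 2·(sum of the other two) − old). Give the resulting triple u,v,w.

start (-1,-5,-6) = (f(1,0),f(0,1),f(1,1))
replace slot 1: 2·((-5)+(-6)) − (-1) = -21 → (-21,-5,-6)
replace slot 2: 2·((-21)+(-6)) − (-5) = -49 → (-21,-49,-6)
replace slot 1: 2·((-49)+(-6)) − (-21) = -89 → (-89,-49,-6)
replace slot 2: 2·((-89)+(-6)) − (-49) = -141 → (-89,-141,-6)

-89,-141,-6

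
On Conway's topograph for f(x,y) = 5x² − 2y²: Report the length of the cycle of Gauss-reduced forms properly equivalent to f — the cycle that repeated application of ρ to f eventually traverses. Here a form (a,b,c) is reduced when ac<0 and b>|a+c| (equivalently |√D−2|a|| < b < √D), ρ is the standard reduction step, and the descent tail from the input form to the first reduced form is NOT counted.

D = 40, ⌊√D⌋ = 6
descent: ρ → (-2,4,3)  [lands on river]
river: ρ → (3,2,-3)
river: ρ → (-3,4,2)
river: ρ → (2,4,-3)
river: ρ → (-3,2,3)
river: ρ → (3,4,-2)
ρ-cycle length = 6 (tail of 1 descent step not counted)

6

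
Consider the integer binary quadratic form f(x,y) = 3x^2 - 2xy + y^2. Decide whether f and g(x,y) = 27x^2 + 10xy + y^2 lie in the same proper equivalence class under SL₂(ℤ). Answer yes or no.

D₁ = -8, D₂ = -8
f: flip: (3,-2,1)→(1,2,3)
f: translate: b→0 (≡2 mod 2), so (1,2,3)→(1,0,2)
f: reduced (well bottom): (1,0,2) with a≤c, −a<b≤a
g: flip: (27,10,1)→(1,-10,27)
g: translate: b→0 (≡-10 mod 2), so (1,-10,27)→(1,0,2)
g: reduced (well bottom): (1,0,2) with a≤c, −a<b≤a
reduced forms (1, 0, 2) vs (1, 0, 2) ⇒ equivalent

yes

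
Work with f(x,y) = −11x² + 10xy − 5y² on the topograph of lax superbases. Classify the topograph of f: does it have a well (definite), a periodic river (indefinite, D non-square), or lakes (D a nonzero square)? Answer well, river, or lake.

D = b²−4ac = 10² − 4·(-11)·(-5) = -120
D < 0 ⇒ definite ⇒ every region one sign ⇒ single well

well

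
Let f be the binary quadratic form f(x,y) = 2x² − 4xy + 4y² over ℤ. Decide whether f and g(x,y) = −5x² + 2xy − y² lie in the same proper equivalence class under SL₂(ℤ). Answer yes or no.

D₁ = -16, D₂ = -16
f: translate: b→0 (≡-4 mod 4), so (2,-4,4)→(2,0,2)
f: reduced (well bottom): (2,0,2) with a≤c, −a<b≤a
g is negative-definite; reduce −g:
−g: flip: (5,-2,1)→(1,2,5)
−g: translate: b→0 (≡2 mod 2), so (1,2,5)→(1,0,4)
−g: reduced (well bottom): (1,0,4) with a≤c, −a<b≤a
flip sign back: reduced form of g is (-1,0,-4)
reduced forms (2, 0, 2) vs (-1, 0, -4) ⇒ inequivalent

no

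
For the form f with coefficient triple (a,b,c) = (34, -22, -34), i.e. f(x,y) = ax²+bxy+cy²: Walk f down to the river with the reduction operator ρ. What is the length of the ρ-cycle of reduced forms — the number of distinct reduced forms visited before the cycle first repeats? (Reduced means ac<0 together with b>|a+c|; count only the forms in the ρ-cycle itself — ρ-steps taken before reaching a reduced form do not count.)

D = 5108, ⌊√D⌋ = 71
descent: ρ → (-34,22,34)  [lands on river]
river: ρ → (34,46,-22)
river: ρ → (-22,42,38)
river: ρ → (38,34,-26)
river: ρ → (-26,70,2)
river: ρ → (2,70,-26)
river: ρ → (-26,34,38)
river: ρ → (38,42,-22)
river: ρ → (-22,46,34)
river: ρ → (34,22,-34)
river: ρ → (-34,46,22)
river: ρ → (22,42,-38)
river: ρ → (-38,34,26)
river: ρ → (26,70,-2)
river: ρ → (-2,70,26)
river: ρ → (26,34,-38)
river: ρ → (-38,42,22)
river: ρ → (22,46,-34)
ρ-cycle length = 18 (tail of 1 descent step not counted)

18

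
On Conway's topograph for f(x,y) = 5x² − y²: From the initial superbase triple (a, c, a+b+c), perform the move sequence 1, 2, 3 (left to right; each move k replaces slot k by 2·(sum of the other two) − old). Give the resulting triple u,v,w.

start (5,-1,4) = (f(1,0),f(0,1),f(1,1))
replace slot 1: 2·((-1)+4) − 5 = 1 → (1,-1,4)
replace slot 2: 2·(1+4) − (-1) = 11 → (1,11,4)
replace slot 3: 2·(1+11) − 4 = 20 → (1,11,20)

1,11,20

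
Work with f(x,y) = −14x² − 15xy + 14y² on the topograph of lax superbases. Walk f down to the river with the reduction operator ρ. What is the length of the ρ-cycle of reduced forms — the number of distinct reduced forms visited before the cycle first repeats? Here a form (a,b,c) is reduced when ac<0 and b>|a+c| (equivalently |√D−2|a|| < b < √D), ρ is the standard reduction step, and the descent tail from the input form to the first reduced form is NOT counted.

D = 1009, ⌊√D⌋ = 31
descent: ρ → (14,15,-14)  [lands on river]
river: ρ → (-14,13,15)
river: ρ → (15,17,-12)
river: ρ → (-12,31,1)
river: ρ → (1,31,-12)
river: ρ → (-12,17,15)
river: ρ → (15,13,-14)
river: ρ → (-14,15,14)
river: ρ → (14,13,-15)
river: ρ → (-15,17,12)
river: ρ → (12,31,-1)
river: ρ → (-1,31,12)
river: ρ → (12,17,-15)
river: ρ → (-15,13,14)
ρ-cycle length = 14 (tail of 1 descent step not counted)

14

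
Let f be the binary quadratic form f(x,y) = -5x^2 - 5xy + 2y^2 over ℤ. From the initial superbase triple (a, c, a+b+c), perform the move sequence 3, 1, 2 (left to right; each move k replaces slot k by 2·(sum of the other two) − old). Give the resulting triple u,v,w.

start (-5,2,-8) = (f(1,0),f(0,1),f(1,1))
replace slot 3: 2·((-5)+2) − (-8) = 2 → (-5,2,2)
replace slot 1: 2·(2+2) − (-5) = 13 → (13,2,2)
replace slot 2: 2·(13+2) − 2 = 28 → (13,28,2)

13,28,2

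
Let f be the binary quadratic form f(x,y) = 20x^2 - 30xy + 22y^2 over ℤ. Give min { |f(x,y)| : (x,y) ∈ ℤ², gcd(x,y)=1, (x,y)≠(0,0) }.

translate: b→10 (≡-30 mod 40), so (20,-30,22)→(20,10,12)
flip: (20,10,12)→(12,-10,20)
reduced (well bottom): (12,-10,20) with a≤c, −a<b≤a
well minimum = a = 12

12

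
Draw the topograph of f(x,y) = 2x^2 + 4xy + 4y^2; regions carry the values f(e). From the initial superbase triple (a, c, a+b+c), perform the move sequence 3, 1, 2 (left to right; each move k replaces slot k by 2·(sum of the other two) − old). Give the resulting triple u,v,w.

start (2,4,10) = (f(1,0),f(0,1),f(1,1))
replace slot 3: 2·(2+4) − 10 = 2 → (2,4,2)
replace slot 1: 2·(4+2) − 2 = 10 → (10,4,2)
replace slot 2: 2·(10+2) − 4 = 20 → (10,20,2)

10,20,2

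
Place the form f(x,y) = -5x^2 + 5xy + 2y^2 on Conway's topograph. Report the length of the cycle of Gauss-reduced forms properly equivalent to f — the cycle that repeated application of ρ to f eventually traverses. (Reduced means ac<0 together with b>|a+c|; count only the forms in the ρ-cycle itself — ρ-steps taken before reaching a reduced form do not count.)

D = 65, ⌊√D⌋ = 8
river: ρ → (2,7,-2)
river: ρ → (-2,5,5)
river: ρ → (5,5,-2)
river: ρ → (-2,7,2)
river: ρ → (2,5,-5)
river: ρ → (-5,5,2)
ρ-cycle length = 6 (tail of 0 descent steps not counted)

6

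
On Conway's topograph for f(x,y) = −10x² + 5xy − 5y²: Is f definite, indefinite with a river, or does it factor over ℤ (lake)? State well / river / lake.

D = b²−4ac = 5² − 4·(-10)·(-5) = -175
D < 0 ⇒ definite ⇒ every region one sign ⇒ single well

well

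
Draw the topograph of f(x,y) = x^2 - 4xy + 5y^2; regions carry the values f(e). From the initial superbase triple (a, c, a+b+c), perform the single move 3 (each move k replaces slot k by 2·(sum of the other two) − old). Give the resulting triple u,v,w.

start (1,5,2) = (f(1,0),f(0,1),f(1,1))
replace slot 3: 2·(1+5) − 2 = 10 → (1,5,10)

1,5,10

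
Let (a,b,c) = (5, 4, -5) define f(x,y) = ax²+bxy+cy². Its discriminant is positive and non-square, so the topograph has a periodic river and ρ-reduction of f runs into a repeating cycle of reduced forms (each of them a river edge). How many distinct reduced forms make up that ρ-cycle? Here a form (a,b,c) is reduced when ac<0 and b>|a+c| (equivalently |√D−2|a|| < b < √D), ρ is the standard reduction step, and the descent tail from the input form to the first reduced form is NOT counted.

D = 116, ⌊√D⌋ = 10
river: ρ → (-5,6,4)
river: ρ → (4,10,-1)
river: ρ → (-1,10,4)
river: ρ → (4,6,-5)
river: ρ → (-5,4,5)
river: ρ → (5,6,-4)
river: ρ → (-4,10,1)
river: ρ → (1,10,-4)
river: ρ → (-4,6,5)
river: ρ → (5,4,-5)
ρ-cycle length = 10 (tail of 0 descent steps not counted)

10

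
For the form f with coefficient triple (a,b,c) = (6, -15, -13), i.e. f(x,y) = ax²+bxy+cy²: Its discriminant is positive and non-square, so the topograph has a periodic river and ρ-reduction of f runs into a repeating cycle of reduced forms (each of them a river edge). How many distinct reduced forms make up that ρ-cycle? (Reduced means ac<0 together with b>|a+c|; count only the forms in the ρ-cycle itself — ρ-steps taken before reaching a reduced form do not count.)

D = 537, ⌊√D⌋ = 23
descent: ρ → (-13,15,6)  [lands on river]
river: ρ → (6,21,-4)
river: ρ → (-4,19,11)
river: ρ → (11,3,-12)
river: ρ → (-12,21,2)
river: ρ → (2,23,-1)
river: ρ → (-1,23,2)
river: ρ → (2,21,-12)
river: ρ → (-12,3,11)
river: ρ → (11,19,-4)
river: ρ → (-4,21,6)
river: ρ → (6,15,-13)
river: ρ → (-13,11,8)
river: ρ → (8,21,-3)
river: ρ → (-3,21,8)
river: ρ → (8,11,-13)
ρ-cycle length = 16 (tail of 1 descent step not counted)

16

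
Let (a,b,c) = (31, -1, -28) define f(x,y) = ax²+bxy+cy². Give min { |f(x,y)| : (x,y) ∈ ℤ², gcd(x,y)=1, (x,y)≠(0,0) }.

descent: ρ → (-28,57,2)  [lands on river]
river: ρ → (2,55,-56)
river: ρ → (-56,57,1)
river: ρ → (1,57,-56)
river: ρ → (-56,55,2)
river: ρ → (2,57,-28)
river: ρ → (-28,55,4)
river: ρ → (4,57,-14)
river: ρ → (-14,55,8)
river: ρ → (8,57,-7)
river: ρ → (-7,55,16)
river: ρ → (16,41,-28)
river: ρ → (-28,15,29)
river: ρ → (29,43,-14)
river: ρ → (-14,41,32)
river: ρ → (32,23,-23)
river: ρ → (-23,23,32)
river: ρ → (32,41,-14)
river: ρ → (-14,43,29)
river: ρ → (29,15,-28)
river: ρ → (-28,41,16)
river: ρ → (16,55,-7)
river: ρ → (-7,57,8)
river: ρ → (8,55,-14)
river: ρ → (-14,57,4)
river: ρ → (4,55,-28)
closes: descent 1, river 26
min |a| on river = 1

1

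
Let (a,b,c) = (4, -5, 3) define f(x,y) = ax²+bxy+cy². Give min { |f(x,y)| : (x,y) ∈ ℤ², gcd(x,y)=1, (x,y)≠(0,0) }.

translate: b→3 (≡-5 mod 8), so (4,-5,3)→(4,3,2)
flip: (4,3,2)→(2,-3,4)
translate: b→1 (≡-3 mod 4), so (2,-3,4)→(2,1,3)
reduced (well bottom): (2,1,3) with a≤c, −a<b≤a
well minimum = a = 2

2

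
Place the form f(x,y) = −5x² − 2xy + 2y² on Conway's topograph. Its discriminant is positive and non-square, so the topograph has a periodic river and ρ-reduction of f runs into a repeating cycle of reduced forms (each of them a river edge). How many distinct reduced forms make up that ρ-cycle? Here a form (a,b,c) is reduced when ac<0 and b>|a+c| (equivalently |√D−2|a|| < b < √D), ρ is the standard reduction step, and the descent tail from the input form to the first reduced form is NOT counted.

D = 44, ⌊√D⌋ = 6
descent: ρ → (2,6,-1)  [lands on river]
river: ρ → (-1,6,2)
ρ-cycle length = 2 (tail of 1 descent step not counted)

2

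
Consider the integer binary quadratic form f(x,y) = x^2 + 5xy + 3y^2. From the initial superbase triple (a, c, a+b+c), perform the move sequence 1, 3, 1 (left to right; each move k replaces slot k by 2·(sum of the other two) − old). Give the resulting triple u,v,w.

start (1,3,9) = (f(1,0),f(0,1),f(1,1))
replace slot 1: 2·(3+9) − 1 = 23 → (23,3,9)
replace slot 3: 2·(23+3) − 9 = 43 → (23,3,43)
replace slot 1: 2·(3+43) − 23 = 69 → (69,3,43)

69,3,43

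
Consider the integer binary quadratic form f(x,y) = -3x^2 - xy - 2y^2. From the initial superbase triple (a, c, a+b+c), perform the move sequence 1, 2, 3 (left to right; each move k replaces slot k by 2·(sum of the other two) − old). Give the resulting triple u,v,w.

start (-3,-2,-6) = (f(1,0),f(0,1),f(1,1))
replace slot 1: 2·((-2)+(-6)) − (-3) = -13 → (-13,-2,-6)
replace slot 2: 2·((-13)+(-6)) − (-2) = -36 → (-13,-36,-6)
replace slot 3: 2·((-13)+(-36)) − (-6) = -92 → (-13,-36,-92)

-13,-36,-92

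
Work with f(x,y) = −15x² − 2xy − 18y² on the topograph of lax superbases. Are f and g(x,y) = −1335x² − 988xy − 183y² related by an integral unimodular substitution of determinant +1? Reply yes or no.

D₁ = -1076, D₂ = -1076
f is negative-definite; reduce −f:
−f: reduced (well bottom): (15,2,18) with a≤c, −a<b≤a
flip sign back: reduced form of f is (-15,-2,-18)
g is negative-definite; reduce −g:
−g: flip: (1335,988,183)→(183,-988,1335)
−g: translate: b→110 (≡-988 mod 366), so (183,-988,1335)→(183,110,18)
−g: flip: (183,110,18)→(18,-110,183)
−g: translate: b→-2 (≡-110 mod 36), so (18,-110,183)→(18,-2,15)
−g: flip: (18,-2,15)→(15,2,18)
−g: reduced (well bottom): (15,2,18) with a≤c, −a<b≤a
flip sign back: reduced form of g is (-15,-2,-18)
reduced forms (-15, -2, -18) vs (-15, -2, -18) ⇒ equivalent

yes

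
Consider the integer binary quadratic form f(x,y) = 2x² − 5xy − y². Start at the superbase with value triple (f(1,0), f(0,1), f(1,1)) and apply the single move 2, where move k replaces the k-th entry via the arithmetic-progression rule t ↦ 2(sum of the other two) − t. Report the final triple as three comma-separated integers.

start (2,-1,-4) = (f(1,0),f(0,1),f(1,1))
replace slot 2: 2·(2+(-4)) − (-1) = -3 → (2,-3,-4)

2,-3,-4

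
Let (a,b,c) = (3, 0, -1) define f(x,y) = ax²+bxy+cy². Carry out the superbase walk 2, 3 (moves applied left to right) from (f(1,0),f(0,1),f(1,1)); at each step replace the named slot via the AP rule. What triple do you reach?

start (3,-1,2) = (f(1,0),f(0,1),f(1,1))
replace slot 2: 2·(3+2) − (-1) = 11 → (3,11,2)
replace slot 3: 2·(3+11) − 2 = 26 → (3,11,26)

3,11,26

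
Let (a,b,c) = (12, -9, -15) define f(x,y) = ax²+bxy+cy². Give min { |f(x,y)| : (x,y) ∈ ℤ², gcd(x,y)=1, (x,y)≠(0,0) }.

descent: ρ → (-15,9,12)  [lands on river]
river: ρ → (12,15,-12)
river: ρ → (-12,9,15)
river: ρ → (15,21,-6)
river: ρ → (-6,27,3)
river: ρ → (3,27,-6)
river: ρ → (-6,21,15)
river: ρ → (15,9,-12)
river: ρ → (-12,15,12)
river: ρ → (12,9,-15)
river: ρ → (-15,21,6)
river: ρ → (6,27,-3)
river: ρ → (-3,27,6)
river: ρ → (6,21,-15)
closes: descent 1, river 14
min |a| on river = 3

3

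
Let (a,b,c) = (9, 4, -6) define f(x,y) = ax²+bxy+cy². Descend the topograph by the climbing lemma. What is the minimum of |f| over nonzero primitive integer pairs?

river: ρ → (-6,8,7)
river: ρ → (7,6,-7)
river: ρ → (-7,8,6)
river: ρ → (6,4,-9)
river: ρ → (-9,14,1)
river: ρ → (1,14,-9)
river: ρ → (-9,4,6)
river: ρ → (6,8,-7)
river: ρ → (-7,6,7)
river: ρ → (7,8,-6)
river: ρ → (-6,4,9)
river: ρ → (9,14,-1)
river: ρ → (-1,14,9)
river: ρ → (9,4,-6)
closes: descent 0, river 14
min |a| on river = 1

1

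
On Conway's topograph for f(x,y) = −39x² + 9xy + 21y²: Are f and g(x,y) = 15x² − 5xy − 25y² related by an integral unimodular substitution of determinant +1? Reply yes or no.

D₁ = 3357, D₂ = 1525
discriminants differ ⇒ not SL₂(ℤ)-equivalent

no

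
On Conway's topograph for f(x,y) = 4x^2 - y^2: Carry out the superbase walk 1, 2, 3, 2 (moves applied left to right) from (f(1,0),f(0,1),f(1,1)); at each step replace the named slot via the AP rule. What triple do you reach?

start (4,-1,3) = (f(1,0),f(0,1),f(1,1))
replace slot 1: 2·((-1)+3) − 4 = 0 → (0,-1,3)
replace slot 2: 2·(0+3) − (-1) = 7 → (0,7,3)
replace slot 3: 2·(0+7) − 3 = 11 → (0,7,11)
replace slot 2: 2·(0+11) − 7 = 15 → (0,15,11)

0,15,11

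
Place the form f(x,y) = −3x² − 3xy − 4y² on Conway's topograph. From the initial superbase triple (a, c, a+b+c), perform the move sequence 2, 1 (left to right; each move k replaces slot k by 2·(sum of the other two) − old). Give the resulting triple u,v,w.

start (-3,-4,-10) = (f(1,0),f(0,1),f(1,1))
replace slot 2: 2·((-3)+(-10)) − (-4) = -22 → (-3,-22,-10)
replace slot 1: 2·((-22)+(-10)) − (-3) = -61 → (-61,-22,-10)

-61,-22,-10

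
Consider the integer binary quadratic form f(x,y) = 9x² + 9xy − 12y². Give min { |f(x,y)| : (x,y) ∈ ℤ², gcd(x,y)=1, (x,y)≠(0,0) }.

river: ρ → (-12,15,6)
river: ρ → (6,21,-3)
river: ρ → (-3,21,6)
river: ρ → (6,15,-12)
river: ρ → (-12,9,9)
river: ρ → (9,9,-12)
closes: descent 0, river 6
min |a| on river = 3

3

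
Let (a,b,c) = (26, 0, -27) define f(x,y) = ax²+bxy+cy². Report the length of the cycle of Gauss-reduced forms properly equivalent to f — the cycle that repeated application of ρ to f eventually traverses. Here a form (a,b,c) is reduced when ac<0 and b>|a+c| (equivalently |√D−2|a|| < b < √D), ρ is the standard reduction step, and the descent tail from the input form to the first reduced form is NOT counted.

D = 2808, ⌊√D⌋ = 52
descent: ρ → (-27,0,26)
descent: ρ → (26,52,-1)  [lands on river]
river: ρ → (-1,52,26)
ρ-cycle length = 2 (tail of 2 descent steps not counted)

2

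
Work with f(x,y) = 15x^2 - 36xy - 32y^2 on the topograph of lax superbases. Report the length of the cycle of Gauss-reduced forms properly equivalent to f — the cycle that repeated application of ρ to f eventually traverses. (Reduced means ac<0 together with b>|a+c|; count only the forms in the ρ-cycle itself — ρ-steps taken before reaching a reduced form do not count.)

D = 3216, ⌊√D⌋ = 56
descent: ρ → (-32,36,15)  [lands on river]
river: ρ → (15,54,-5)
river: ρ → (-5,56,4)
river: ρ → (4,56,-5)
river: ρ → (-5,54,15)
river: ρ → (15,36,-32)
river: ρ → (-32,28,19)
river: ρ → (19,48,-12)
river: ρ → (-12,48,19)
river: ρ → (19,28,-32)
ρ-cycle length = 10 (tail of 1 descent step not counted)

10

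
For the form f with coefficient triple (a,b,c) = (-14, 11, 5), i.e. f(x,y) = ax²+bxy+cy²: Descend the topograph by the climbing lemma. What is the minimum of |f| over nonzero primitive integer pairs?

river: ρ → (5,19,-2)
river: ρ → (-2,17,14)
river: ρ → (14,11,-5)
river: ρ → (-5,19,2)
river: ρ → (2,17,-14)
river: ρ → (-14,11,5)
closes: descent 0, river 6
min |a| on river = 2

2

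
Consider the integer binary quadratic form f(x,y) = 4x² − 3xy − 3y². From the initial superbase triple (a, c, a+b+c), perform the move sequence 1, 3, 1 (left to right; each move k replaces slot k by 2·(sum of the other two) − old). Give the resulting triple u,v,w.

start (4,-3,-2) = (f(1,0),f(0,1),f(1,1))
replace slot 1: 2·((-3)+(-2)) − 4 = -14 → (-14,-3,-2)
replace slot 3: 2·((-14)+(-3)) − (-2) = -32 → (-14,-3,-32)
replace slot 1: 2·((-3)+(-32)) − (-14) = -56 → (-56,-3,-32)

-56,-3,-32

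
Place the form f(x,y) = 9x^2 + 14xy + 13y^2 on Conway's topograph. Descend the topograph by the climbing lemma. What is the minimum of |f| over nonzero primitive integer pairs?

translate: b→-4 (≡14 mod 18), so (9,14,13)→(9,-4,8)
flip: (9,-4,8)→(8,4,9)
reduced (well bottom): (8,4,9) with a≤c, −a<b≤a
well minimum = a = 8

8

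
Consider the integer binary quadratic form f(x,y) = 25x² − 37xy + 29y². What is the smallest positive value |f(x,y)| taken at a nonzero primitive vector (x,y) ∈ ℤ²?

translate: b→13 (≡-37 mod 50), so (25,-37,29)→(25,13,17)
flip: (25,13,17)→(17,-13,25)
reduced (well bottom): (17,-13,25) with a≤c, −a<b≤a
well minimum = a = 17

17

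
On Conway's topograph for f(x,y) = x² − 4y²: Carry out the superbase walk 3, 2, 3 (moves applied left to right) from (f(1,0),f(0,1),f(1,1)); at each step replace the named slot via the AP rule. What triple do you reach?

start (1,-4,-3) = (f(1,0),f(0,1),f(1,1))
replace slot 3: 2·(1+(-4)) − (-3) = -3 → (1,-4,-3)
replace slot 2: 2·(1+(-3)) − (-4) = 0 → (1,0,-3)
replace slot 3: 2·(1+0) − (-3) = 5 → (1,0,5)

1,0,5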